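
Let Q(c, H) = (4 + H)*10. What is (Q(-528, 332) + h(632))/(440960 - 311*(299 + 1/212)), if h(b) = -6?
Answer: 237016/24589847 ≈ 0.0096388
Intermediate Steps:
Q(c, H) = 40 + 10*H
(Q(-528, 332) + h(632))/(440960 - 311*(299 + 1/212)) = ((40 + 10*332) - 6)/(440960 - 311*(299 + 1/212)) = ((40 + 3320) - 6)/(440960 - 311*(299 + 1/212)) = (3360 - 6)/(440960 - 311*63389/212) = 3354/(440960 - 19713979/212) = 3354/(73769541/212) = 3354*(212/73769541) = 237016/24589847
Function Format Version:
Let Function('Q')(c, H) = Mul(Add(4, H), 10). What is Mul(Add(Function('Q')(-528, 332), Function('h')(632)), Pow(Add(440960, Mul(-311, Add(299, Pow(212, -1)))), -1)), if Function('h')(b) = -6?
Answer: Rational(237016, 24589847) ≈ 0.0096388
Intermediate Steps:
Function('Q')(c, H) = Add(40, Mul(10, H))
Mul(Add(Function('Q')(-528, 332), Function('h')(632)), Pow(Add(440960, Mul(-311, Add(299, Pow(212, -1)))), -1)) = Mul(Add(Add(40, Mul(10, 332)), -6), Pow(Add(440960, Mul(-311, Add(299, Pow(212, -1)))), -1)) = Mul(Add(Add(40, 3320), -6), Pow(Add(440960, Mul(-311, Add(299, Rational(1, 212)))), -1)) = Mul(Add(3360, -6), Pow(Add(440960, Mul(-311, Rational(63389, 212))), -1)) = Mul(3354, Pow(Add(440960, Rational(-19713979, 212)), -1)) = Mul(3354, Pow(Rational(73769541, 212), -1)) = Mul(3354, Rational(212, 73769541)) = Rational(237016, 24589847)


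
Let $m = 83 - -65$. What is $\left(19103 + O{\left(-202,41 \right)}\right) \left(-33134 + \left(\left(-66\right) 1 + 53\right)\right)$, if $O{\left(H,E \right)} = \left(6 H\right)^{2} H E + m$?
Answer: $403258942499679$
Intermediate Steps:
$m = 148$ ($m = 83 + 65 = 148$)
$O{\left(H,E \right)} = 148 + 36 E H^{3}$ ($O{\left(H,E \right)} = \left(6 H\right)^{2} H E + 148 = 36 H^{2} H E + 148 = 36 H^{3} E + 148 = 36 E H^{3} + 148 = 148 + 36 E H^{3}$)
$\left(19103 + O{\left(-202,41 \right)}\right) \left(-33134 + \left(\left(-66\right) 1 + 53\right)\right) = \left(19103 + \left(148 + 36 \cdot 41 \left(-202\right)^{3}\right)\right) \left(-33134 + \left(\left(-66\right) 1 + 53\right)\right) = \left(19103 + \left(148 + 36 \cdot 41 \left(-8242408\right)\right)\right) \left(-33134 + \left(-66 + 53\right)\right) = \left(19103 + \left(148 - 12165794208\right)\right) \left(-33134 - 13\right) = \left(19103 - 12165794060\right) \left(-33147\right) = \left(-12165774957\right) \left(-33147\right) = 403258942499679$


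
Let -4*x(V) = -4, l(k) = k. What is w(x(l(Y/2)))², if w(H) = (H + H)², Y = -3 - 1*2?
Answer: 16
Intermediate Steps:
Y = -5 (Y = -3 - 2 = -5)
x(V) = 1 (x(V) = -¼*(-4) = 1)
w(H) = 4*H² (w(H) = (2*H)² = 4*H²)
w(x(l(Y/2)))² = (4*1²)² = (4*1)² = 4² = 16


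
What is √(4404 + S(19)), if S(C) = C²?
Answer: √4765 ≈ 69.029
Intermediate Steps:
√(4404 + S(19)) = √(4404 + 19²) = √(4404 + 361) = √4765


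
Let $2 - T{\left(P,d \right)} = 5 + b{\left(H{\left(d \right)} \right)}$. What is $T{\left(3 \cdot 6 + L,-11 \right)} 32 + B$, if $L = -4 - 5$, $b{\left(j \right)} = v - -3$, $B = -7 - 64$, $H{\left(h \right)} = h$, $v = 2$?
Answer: $-327$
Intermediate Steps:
$B = -71$
$b{\left(j \right)} = 5$ ($b{\left(j \right)} = 2 - -3 = 2 + 3 = 5$)
$L = -9$ ($L = -4 - 5 = -9$)
$T{\left(P,d \right)} = -8$ ($T{\left(P,d \right)} = 2 - \left(5 + 5\right) = 2 - 10 = -8$)
$T{\left(3 \cdot 6 + L,-11 \right)} 32 + B = \left(-8\right) 32 - 71 = -256 - 71 = -327$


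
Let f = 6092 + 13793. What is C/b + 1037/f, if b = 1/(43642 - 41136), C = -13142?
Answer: -654889645983/19885 ≈ -3.2934e+7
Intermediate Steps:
f = 19885
b = 1/2506 ≈ 0.00039904
C/b + 1037/f = -13142/1/2506 + 1037/19885 = -13142*2506 + 1037*(1/19885) = -32933852 + 1037/19885 = -654889645983/19885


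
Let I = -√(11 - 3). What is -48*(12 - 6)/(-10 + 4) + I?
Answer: 48 - 2*√2 ≈ 45.172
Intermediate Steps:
I = -2*√2 (I = -√8 = -2*√2 ≈ -2.8284)
-48*(12 - 6)/(-10 + 4) + I = -48*(12 - 6)/(-10 + 4) - 2*√2 = -288/(-6) - 2*√2 = -288*(-1)/6 - 2*√2 = -48*(-1) - 2*√2 = 48 - 2*√2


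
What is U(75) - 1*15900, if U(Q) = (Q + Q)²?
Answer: 6600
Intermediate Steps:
U(Q) = 4*Q² (U(Q) = (2*Q)² = 4*Q²)
U(75) - 1*15900 = 4*75² - 1*15900 = 4*5625 - 15900 = 22500 - 15900 = 6600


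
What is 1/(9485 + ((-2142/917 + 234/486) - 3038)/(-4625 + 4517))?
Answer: 381996/3633984025 ≈ 0.00010512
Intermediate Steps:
1/(9485 + ((-2142/917 + 234/486) - 3038)/(-4625 + 4517)) = 1/(9485 + ((-2142*1/917 + 234*(1/486)) - 3038)/(-108)) = 1/(9485 + ((-306/131 + 13/27) - 3038)*(-1/108)) = 1/(9485 + (-6559/3537 - 3038)*(-1/108)) = 1/(9485 - 10751965/3537*(-1/108)) = 1/(9485 + 10751965/381996) = 1/(3633984025/381996) = 381996/3633984025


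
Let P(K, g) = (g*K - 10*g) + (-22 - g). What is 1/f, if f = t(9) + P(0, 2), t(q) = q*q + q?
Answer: 1/46 ≈ 0.021739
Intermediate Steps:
t(q) = q + q**2 (t(q) = q**2 + q = q + q**2)
P(K, g) = -22 - 11*g + K*g (P(K, g) = (K*g - 10*g) + (-22 - g) = (-10*g + K*g) + (-22 - g) = -22 - 11*g + K*g)
f = 46 (f = 9*(1 + 9) + (-22 - 11*2 + 0*2) = 9*10 + (-22 - 22 + 0) = 90 - 44 = 46)
1/f = 1/46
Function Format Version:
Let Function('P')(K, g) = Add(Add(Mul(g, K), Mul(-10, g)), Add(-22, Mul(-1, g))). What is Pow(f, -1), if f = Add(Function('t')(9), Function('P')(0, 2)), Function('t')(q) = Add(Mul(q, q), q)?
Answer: Rational(1, 46) ≈ 0.021739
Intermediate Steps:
Function('t')(q) = Add(q, Pow(q, 2)) (Function('t')(q) = Add(Pow(q, 2), q) = Add(q, Pow(q, 2)))
Function('P')(K, g) = Add(-22, Mul(-11, g), Mul(K, g)) (Function('P')(K, g) = Add(Add(Mul(K, g), Mul(-10, g)), Add(-22, Mul(-1, g))) = Add(Add(Mul(-10, g), Mul(K, g)), Add(-22, Mul(-1, g))) = Add(-22, Mul(-11, g), Mul(K, g)))
f = 46 (f = Add(Mul(9, Add(1, 9)), Add(-22, Mul(-11, 2), Mul(0, 2))) = Add(Mul(9, 10), Add(-22, -22, 0)) = Add(90, -44) = 46)
Pow(f, -1) = Pow(46, -1) = Rational(1, 46)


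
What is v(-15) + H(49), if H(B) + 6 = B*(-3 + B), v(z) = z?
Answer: 2233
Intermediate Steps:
H(B) = -6 + B*(-3 + B)
v(-15) + H(49) = -15 + (-6 + 49² - 3*49) = -15 + (-6 + 2401 - 147) = -15 + 2248 = 2233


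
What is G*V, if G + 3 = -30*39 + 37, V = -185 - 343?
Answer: 599808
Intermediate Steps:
V = -528
G = -1136 (G = -3 + (-30*39 + 37) = -3 + (-1170 + 37) = -3 - 1133 = -1136)
G*V = -1136*(-528) = 599808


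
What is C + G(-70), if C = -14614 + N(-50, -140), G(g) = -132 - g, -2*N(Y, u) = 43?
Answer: -29395/2 ≈ -14698.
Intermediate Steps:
N(Y, u) = -43/2 (N(Y, u) = -½*43 = -43/2)
C = -29271/2 (C = -14614 - 43/2 = -29271/2 ≈ -14636.)
C + G(-70) = -29271/2 + (-132 - 1*(-70)) = -29271/2 + (-132 + 70) = -29271/2 - 62 = -29395/2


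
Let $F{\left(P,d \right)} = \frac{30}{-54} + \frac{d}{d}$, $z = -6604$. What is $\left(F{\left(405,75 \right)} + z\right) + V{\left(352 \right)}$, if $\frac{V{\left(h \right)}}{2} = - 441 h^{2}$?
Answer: $- \frac{983609384}{9} \approx -1.0929 \cdot 10^{8}$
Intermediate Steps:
$V{\left(h \right)} = - 882 h^{2}$ ($V{\left(h \right)} = 2 \left(- 441 h^{2}\right) = - 882 h^{2}$)
$F{\left(P,d \right)} = \frac{4}{9}$ ($F{\left(P,d \right)} = 30 \left(- \frac{1}{54}\right) + 1 = - \frac{5}{9} + 1 = \frac{4}{9}$)
$\left(F{\left(405,75 \right)} + z\right) + V{\left(352 \right)} = \left(\frac{4}{9} - 6604\right) - 882 \cdot 352^{2} = - \frac{59432}{9} - 109283328 = - \frac{983609384}{9}$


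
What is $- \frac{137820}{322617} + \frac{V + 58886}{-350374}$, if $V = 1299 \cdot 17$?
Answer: $- \frac{24803506851}{37678869586} \approx -0.65829$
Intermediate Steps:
$V = 22083$
$- \frac{137820}{322617} + \frac{V + 58886}{-350374} = - \frac{137820}{322617} + \frac{22083 + 58886}{-350374} = \left(-137820\right) \frac{1}{322617} + 80969 \left(- \frac{1}{350374}\right) = - \frac{45940}{107539} - \frac{80969}{350374} = - \frac{24803506851}{37678869586}$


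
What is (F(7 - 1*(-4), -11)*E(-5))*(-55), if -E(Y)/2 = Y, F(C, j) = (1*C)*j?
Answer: 66550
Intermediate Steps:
F(C, j) = C*j
E(Y) = -2*Y
(F(7 - 1*(-4), -11)*E(-5))*(-55) = (((7 - 1*(-4))*(-11))*(-2*(-5)))*(-55) = (((7 + 4)*(-11))*10)*(-55) = ((11*(-11))*10)*(-55) = -121*10*(-55) = -1210*(-55) = 66550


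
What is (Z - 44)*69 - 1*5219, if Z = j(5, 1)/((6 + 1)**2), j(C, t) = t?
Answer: -404426/49 ≈ -8253.6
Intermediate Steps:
Z = 1/49 (Z = 1/(6 + 1)**2 = 1/7**2 = 1/49 ≈ 0.020408)
(Z - 44)*69 - 1*5219 = (1/49 - 44)*69 - 1*5219 = -2155/49*69 - 5219 = -148695/49 - 5219 = -404426/49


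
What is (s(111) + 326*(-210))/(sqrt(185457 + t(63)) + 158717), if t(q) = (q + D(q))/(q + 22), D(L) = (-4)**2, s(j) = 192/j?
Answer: -81168575020/188183806377 + 5065912*sqrt(334983385)/79225382484717 ≈ -0.43016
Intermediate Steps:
D(L) = 16
t(q) = (16 + q)/(22 + q) (t(q) = (q + 16)/(q + 22) = (16 + q)/(22 + q))
(s(111) + 326*(-210))/(sqrt(185457 + t(63)) + 158717) = (192/111 + 326*(-210))/(sqrt(185457 + (16 + 63)/(22 + 63)) + 158717) = (192*(1/111) - 68460)/(sqrt(185457 + 79/85) + 158717) = (64/37 - 68460)/(sqrt(185457 + (1/85)*79) + 158717) = -2532956/(37*(sqrt(185457 + 79/85) + 158717)) = -2532956/(37*(sqrt(15763924/85) + 158717)) = -2532956/(37*(2*sqrt(334983385)/85 + 158717)) = -2532956/(37*(158717 + 2*sqrt(334983385)/85))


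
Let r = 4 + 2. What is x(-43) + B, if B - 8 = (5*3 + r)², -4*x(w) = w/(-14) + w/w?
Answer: 25087/56 ≈ 447.98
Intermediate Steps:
r = 6
x(w) = -¼ + w/56 (x(w) = -(w/(-14) + w/w)/4 = -(w*(-1/14) + 1)/4 = -(-w/14 + 1)/4 = -(1 - w/14)/4 = -¼ + w/56)
B = 449 (B = 8 + (5*3 + 6)² = 8 + (15 + 6)² = 8 + 21² = 8 + 441 = 449)
x(-43) + B = (-¼ + (1/56)*(-43)) + 449 = (-¼ - 43/56) + 449 = -57/56 + 449 = 25087/56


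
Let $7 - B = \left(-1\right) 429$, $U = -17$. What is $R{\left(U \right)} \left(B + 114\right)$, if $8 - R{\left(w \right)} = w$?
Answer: $13750$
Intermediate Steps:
$R{\left(w \right)} = 8 - w$
$B = 436$ ($B = 7 - \left(-1\right) 429 = 7 - -429 = 7 + 429 = 436$)
$R{\left(U \right)} \left(B + 114\right) = \left(8 - -17\right) \left(436 + 114\right) = \left(8 + 17\right) 550 = 25 \cdot 550 = 13750$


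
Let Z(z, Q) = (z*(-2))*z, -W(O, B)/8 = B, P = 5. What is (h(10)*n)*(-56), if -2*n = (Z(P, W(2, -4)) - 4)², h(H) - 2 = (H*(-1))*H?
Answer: -8001504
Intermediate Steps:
W(O, B) = -8*B
h(H) = 2 - H² (h(H) = 2 + (H*(-1))*H = 2 + (-H)*H = 2 - H²)
Z(z, Q) = -2*z² (Z(z, Q) = (-2*z)*z = -2*z²)
n = -1458 (n = -(-2*5² - 4)²/2 = -(-2*25 - 4)²/2 = -(-50 - 4)²/2 = -½*(-54)² = -½*2916 = -1458)
(h(10)*n)*(-56) = ((2 - 1*10²)*(-1458))*(-56) = ((2 - 1*100)*(-1458))*(-56) = ((2 - 100)*(-1458))*(-56) = -98*(-1458)*(-56) = 142884*(-56) = -8001504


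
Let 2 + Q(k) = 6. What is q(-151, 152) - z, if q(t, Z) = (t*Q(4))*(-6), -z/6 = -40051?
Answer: -236682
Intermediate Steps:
z = 240306 (z = -6*(-40051) = 240306)
Q(k) = 4 (Q(k) = -2 + 6 = 4)
q(t, Z) = -24*t (q(t, Z) = (t*4)*(-6) = (4*t)*(-6) = -24*t)
q(-151, 152) - z = -24*(-151) - 1*240306 = 3624 - 240306 = -236682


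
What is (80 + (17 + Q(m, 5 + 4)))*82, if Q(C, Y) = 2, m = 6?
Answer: 8118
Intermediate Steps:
(80 + (17 + Q(m, 5 + 4)))*82 = (80 + (17 + 2))*82 = (80 + 19)*82 = 99*82 = 8118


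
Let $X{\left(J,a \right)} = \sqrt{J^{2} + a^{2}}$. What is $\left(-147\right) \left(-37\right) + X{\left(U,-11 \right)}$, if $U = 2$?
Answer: $5439 + 5 \sqrt{5} \approx 5450.2$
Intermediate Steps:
$\left(-147\right) \left(-37\right) + X{\left(U,-11 \right)} = \left(-147\right) \left(-37\right) + \sqrt{2^{2} + \left(-11\right)^{2}} = 5439 + \sqrt{4 + 121} = 5439 + \sqrt{125} = 5439 + 5 \sqrt{5}$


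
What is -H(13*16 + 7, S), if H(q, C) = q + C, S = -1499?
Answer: 1284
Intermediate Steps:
H(q, C) = C + q
-H(13*16 + 7, S) = -(-1499 + (13*16 + 7)) = -(-1499 + (208 + 7)) = -(-1499 + 215) = -1*(-1284) = 1284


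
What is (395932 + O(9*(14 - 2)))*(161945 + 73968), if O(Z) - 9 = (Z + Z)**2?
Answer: 104414386061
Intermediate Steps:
O(Z) = 9 + 4*Z**2 (O(Z) = 9 + (Z + Z)**2 = 9 + (2*Z)**2 = 9 + 4*Z**2)
(395932 + O(9*(14 - 2)))*(161945 + 73968) = (395932 + (9 + 4*(9*(14 - 2))**2))*(161945 + 73968) = (395932 + (9 + 4*(9*12)**2))*235913 = (395932 + (9 + 4*108**2))*235913 = (395932 + (9 + 4*11664))*235913 = (395932 + (9 + 46656))*235913 = (395932 + 46665)*235913 = 442597*235913 = 104414386061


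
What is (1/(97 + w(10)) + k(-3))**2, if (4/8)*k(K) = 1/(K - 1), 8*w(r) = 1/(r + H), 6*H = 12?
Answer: 83192641/346927876 ≈ 0.23980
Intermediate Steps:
H = 2 (H = (1/6)*12 = 2)
w(r) = 1/(8*(2 + r)) (w(r) = 1/(8*(r + 2)) = 1/(8*(2 + r)))
k(K) = 2/(-1 + K) (k(K) = 2/(K - 1) = 2/(-1 + K))
(1/(97 + w(10)) + k(-3))**2 = (1/(97 + 1/(8*(2 + 10))) + 2/(-1 - 3))**2 = (1/(97 + (1/8)/12) + 2/(-4))**2 = (1/(97 + (1/8)*(1/12)) + 2*(-1/4))**2 = (1/(97 + 1/96) - 1/2)**2 = (1/(9313/96) - 1/2)**2 = (96/9313 - 1/2)**2 = (-9121/18626)**2 = 83192641/346927876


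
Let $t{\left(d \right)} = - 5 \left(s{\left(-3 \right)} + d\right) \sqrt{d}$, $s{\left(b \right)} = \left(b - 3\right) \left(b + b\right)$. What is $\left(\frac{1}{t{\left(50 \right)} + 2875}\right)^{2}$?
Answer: $\frac{28017}{1534680625} + \frac{3956 \sqrt{2}}{306936125} \approx 3.6483 \cdot 10^{-5}$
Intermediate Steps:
$s{\left(b \right)} = 2 b \left(-3 + b\right)$ ($s{\left(b \right)} = \left(-3 + b\right) 2 b = 2 b \left(-3 + b\right)$)
$t{\left(d \right)} = \sqrt{d} \left(-180 - 5 d\right)$ ($t{\left(d \right)} = - 5 \left(2 \left(-3\right) \left(-3 - 3\right) + d\right) \sqrt{d} = - 5 \left(2 \left(-3\right) \left(-6\right) + d\right) \sqrt{d} = - 5 \left(36 + d\right) \sqrt{d} = \left(-180 - 5 d\right) \sqrt{d} = \sqrt{d} \left(-180 - 5 d\right)$)
$\left(\frac{1}{t{\left(50 \right)} + 2875}\right)^{2} = \left(\frac{1}{5 \sqrt{50} \left(-36 - 50\right) + 2875}\right)^{2} = \left(\frac{1}{5 \cdot 5 \sqrt{2} \left(-36 - 50\right) + 2875}\right)^{2} = \left(\frac{1}{5 \cdot 5 \sqrt{2} \left(-86\right) + 2875}\right)^{2} = \left(\frac{1}{- 2150 \sqrt{2} + 2875}\right)^{2} = \left(\frac{1}{2875 - 2150 \sqrt{2}}\right)^{2} = \frac{1}{\left(2875 - 2150 \sqrt{2}\right)^{2}}$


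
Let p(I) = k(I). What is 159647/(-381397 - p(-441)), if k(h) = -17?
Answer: -159647/381380 ≈ -0.41860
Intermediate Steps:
p(I) = -17
159647/(-381397 - p(-441)) = 159647/(-381397 - 1*(-17)) = 159647/(-381397 + 17) = 159647/(-381380) = 159647*(-1/381380) = -159647/381380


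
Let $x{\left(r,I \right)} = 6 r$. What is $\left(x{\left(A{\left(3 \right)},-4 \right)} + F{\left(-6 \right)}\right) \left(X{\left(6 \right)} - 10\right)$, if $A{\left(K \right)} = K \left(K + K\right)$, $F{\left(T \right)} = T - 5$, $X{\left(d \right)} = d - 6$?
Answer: $-970$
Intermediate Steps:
$X{\left(d \right)} = -6 + d$ ($X{\left(d \right)} = d - 6 = -6 + d$)
$F{\left(T \right)} = -5 + T$ ($F{\left(T \right)} = T - 5 = -5 + T$)
$A{\left(K \right)} = 2 K^{2}$ ($A{\left(K \right)} = K 2 K = 2 K^{2}$)
$\left(x{\left(A{\left(3 \right)},-4 \right)} + F{\left(-6 \right)}\right) \left(X{\left(6 \right)} - 10\right) = \left(6 \cdot 2 \cdot 3^{2} - 11\right) \left(\left(-6 + 6\right) - 10\right) = \left(6 \cdot 2 \cdot 9 - 11\right) \left(0 - 10\right) = \left(6 \cdot 18 - 11\right) \left(-10\right) = \left(108 - 11\right) \left(-10\right) = 97 \left(-10\right) = -970$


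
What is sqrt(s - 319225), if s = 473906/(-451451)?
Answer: I*sqrt(537692764210511)/41041 ≈ 565.0*I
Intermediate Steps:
s = -473906/451451 (s = 473906*(-1/451451) = -473906/451451 ≈ -1.0497)
sqrt(s - 319225) = sqrt(-473906/451451 - 319225) = sqrt(-144114919381/451451) = I*sqrt(537692764210511)/41041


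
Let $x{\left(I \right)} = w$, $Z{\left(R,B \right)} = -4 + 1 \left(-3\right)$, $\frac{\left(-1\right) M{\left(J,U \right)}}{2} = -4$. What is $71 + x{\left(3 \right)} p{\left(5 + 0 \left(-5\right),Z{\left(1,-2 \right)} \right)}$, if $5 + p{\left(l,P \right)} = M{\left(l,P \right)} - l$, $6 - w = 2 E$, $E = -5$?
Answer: $39$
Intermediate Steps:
$w = 16$ ($w = 6 - 2 \left(-5\right) = 6 - -10 = 6 + 10 = 16$)
$M{\left(J,U \right)} = 8$ ($M{\left(J,U \right)} = \left(-2\right) \left(-4\right) = 8$)
$Z{\left(R,B \right)} = -7$ ($Z{\left(R,B \right)} = -4 - 3 = -7$)
$x{\left(I \right)} = 16$
$p{\left(l,P \right)} = 3 - l$ ($p{\left(l,P \right)} = -5 - \left(-8 + l\right) = 3 - l$)
$71 + x{\left(3 \right)} p{\left(5 + 0 \left(-5\right),Z{\left(1,-2 \right)} \right)} = 71 + 16 \left(3 - \left(5 + 0 \left(-5\right)\right)\right) = 71 + 16 \left(3 - \left(5 + 0\right)\right) = 71 + 16 \left(3 - 5\right) = 71 + 16 \left(-2\right) = 71 - 32 = 39$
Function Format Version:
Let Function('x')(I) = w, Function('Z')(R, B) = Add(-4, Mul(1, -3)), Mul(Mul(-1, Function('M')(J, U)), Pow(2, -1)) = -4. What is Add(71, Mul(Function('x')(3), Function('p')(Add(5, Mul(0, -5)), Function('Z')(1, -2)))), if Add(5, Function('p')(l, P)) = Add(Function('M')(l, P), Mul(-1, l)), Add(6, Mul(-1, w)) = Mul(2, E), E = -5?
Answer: 39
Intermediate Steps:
w = 16 (w = Add(6, Mul(-1, Mul(2, -5))) = Add(6, Mul(-1, -10)) = Add(6, 10) = 16)
Function('M')(J, U) = 8 (Function('M')(J, U) = Mul(-2, -4) = 8)
Function('Z')(R, B) = -7 (Function('Z')(R, B) = Add(-4, -3) = -7)
Function('x')(I) = 16
Function('p')(l, P) = Add(3, Mul(-1, l)) (Function('p')(l, P) = Add(-5, Add(8, Mul(-1, l))) = Add(3, Mul(-1, l)))
Add(71, Mul(Function('x')(3), Function('p')(Add(5, Mul(0, -5)), Function('Z')(1, -2)))) = Add(71, Mul(16, Add(3, Mul(-1, Add(5, Mul(0, -5)))))) = Add(71, Mul(16, Add(3, Mul(-1, Add(5, 0))))) = Add(71, Mul(16, Add(3, Mul(-1, 5)))) = Add(71, Mul(16, Add(3, -5))) = Add(71, Mul(16, -2)) = Add(71, -32) = 39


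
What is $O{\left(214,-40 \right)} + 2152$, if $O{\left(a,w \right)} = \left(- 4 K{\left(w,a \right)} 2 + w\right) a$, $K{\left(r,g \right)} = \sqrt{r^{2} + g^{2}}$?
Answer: $-6408 - 58208 \sqrt{41} \approx -3.7912 \cdot 10^{5}$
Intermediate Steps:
$K{\left(r,g \right)} = \sqrt{g^{2} + r^{2}}$
$O{\left(a,w \right)} = a \left(w - 8 \sqrt{a^{2} + w^{2}}\right)$ ($O{\left(a,w \right)} = \left(- 4 \sqrt{a^{2} + w^{2}} \cdot 2 + w\right) a = \left(- 8 \sqrt{a^{2} + w^{2}} + w\right) a = \left(w - 8 \sqrt{a^{2} + w^{2}}\right) a = a \left(w - 8 \sqrt{a^{2} + w^{2}}\right)$)
$O{\left(214,-40 \right)} + 2152 = 214 \left(-40 - 8 \sqrt{214^{2} + \left(-40\right)^{2}}\right) + 2152 = 214 \left(-40 - 8 \sqrt{45796 + 1600}\right) + 2152 = 214 \left(-40 - 8 \sqrt{47396}\right) + 2152 = 214 \left(-40 - 8 \cdot 34 \sqrt{41}\right) + 2152 = 214 \left(-40 - 272 \sqrt{41}\right) + 2152 = \left(-8560 - 58208 \sqrt{41}\right) + 2152 = -6408 - 58208 \sqrt{41}$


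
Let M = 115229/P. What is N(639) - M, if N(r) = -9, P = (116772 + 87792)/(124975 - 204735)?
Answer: 2297205991/51141 ≈ 44919.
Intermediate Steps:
P = -51141/19940 (P = 204564/(-79760) = 204564*(-1/79760) = -51141/19940 ≈ -2.5647)
M = -2297666260/51141 (M = 115229/(-51141/19940) = 115229*(-19940/51141) = -2297666260/51141 ≈ -44928.)
N(639) - M = -9 - 1*(-2297666260/51141) = -9 + 2297666260/51141 = 2297205991/51141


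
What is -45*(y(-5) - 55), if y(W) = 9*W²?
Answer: -7650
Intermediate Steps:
-45*(y(-5) - 55) = -45*(9*(-5)² - 55) = -45*(9*25 - 55) = -45*(225 - 55) = -45*170 = -7650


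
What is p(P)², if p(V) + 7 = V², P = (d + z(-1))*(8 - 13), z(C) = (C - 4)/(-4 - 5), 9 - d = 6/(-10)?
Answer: 43381391524/6561 ≈ 6.6120e+6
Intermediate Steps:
d = 48/5 (d = 9 - 6/(-10) = 9 - 6*(-1)/10 = 9 - 1*(-⅗) = 9 + ⅗ = 48/5 ≈ 9.6000)
z(C) = 4/9 - C/9 (z(C) = (-4 + C)/(-9) = (-4 + C)*(-⅑) = 4/9 - C/9)
P = -457/9 (P = (48/5 + (4/9 - ⅑*(-1)))*(8 - 13) = (48/5 + (4/9 + ⅑))*(-5) = (48/5 + 5/9)*(-5) = (457/45)*(-5) = -457/9 ≈ -50.778)
p(V) = -7 + V²
p(P)² = (-7 + (-457/9)²)² = (-7 + 208849/81)² = (208282/81)² = 43381391524/6561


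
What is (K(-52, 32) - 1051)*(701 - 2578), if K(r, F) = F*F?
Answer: 50679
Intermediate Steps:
K(r, F) = F²
(K(-52, 32) - 1051)*(701 - 2578) = (32² - 1051)*(701 - 2578) = (1024 - 1051)*(-1877) = -27*(-1877) = 50679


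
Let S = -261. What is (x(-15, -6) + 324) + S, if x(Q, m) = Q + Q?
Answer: 33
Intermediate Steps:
x(Q, m) = 2*Q
(x(-15, -6) + 324) + S = (2*(-15) + 324) - 261 = (-30 + 324) - 261 = 294 - 261 = 33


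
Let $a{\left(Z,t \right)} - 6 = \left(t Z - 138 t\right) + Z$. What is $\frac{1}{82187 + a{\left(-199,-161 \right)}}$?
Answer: $\frac{1}{136251} \approx 7.3394 \cdot 10^{-6}$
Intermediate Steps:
$a{\left(Z,t \right)} = 6 + Z - 138 t + Z t$ ($a{\left(Z,t \right)} = 6 + \left(\left(t Z - 138 t\right) + Z\right) = 6 + \left(\left(Z t - 138 t\right) + Z\right) = 6 + \left(\left(- 138 t + Z t\right) + Z\right) = 6 + \left(Z - 138 t + Z t\right) = 6 + Z - 138 t + Z t$)
$\frac{1}{82187 + a{\left(-199,-161 \right)}} = \frac{1}{82187 - -54064} = \frac{1}{82187 + \left(6 - 199 + 22218 + 32039\right)} = \frac{1}{82187 + 54064} = \frac{1}{136251}$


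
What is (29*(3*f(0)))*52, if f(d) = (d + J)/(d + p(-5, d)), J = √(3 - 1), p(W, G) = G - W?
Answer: 4524*√2/5 ≈ 1279.6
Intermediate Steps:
J = √2 ≈ 1.4142
f(d) = (d + √2)/(5 + 2*d) (f(d) = (d + √2)/(d + (d - 1*(-5))) = (d + √2)/(d + (d + 5)) = (d + √2)/(d + (5 + d)) = (d + √2)/(5 + 2*d))
(29*(3*f(0)))*52 = (29*(3*((0 + √2)/(5 + 2*0))))*52 = (29*(3*(√2/(5 + 0))))*52 = (29*(3*(√2/5)))*52 = (29*(3*√2/5))*52 = (87*√2/5)*52 = 4524*√2/5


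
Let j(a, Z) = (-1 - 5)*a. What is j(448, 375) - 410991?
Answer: -413679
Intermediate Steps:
j(a, Z) = -6*a
j(448, 375) - 410991 = -6*448 - 410991 = -2688 - 410991 = -413679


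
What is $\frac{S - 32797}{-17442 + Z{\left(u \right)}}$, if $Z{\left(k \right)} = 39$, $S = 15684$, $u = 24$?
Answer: $\frac{17113}{17403} \approx 0.98334$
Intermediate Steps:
$\frac{S - 32797}{-17442 + Z{\left(u \right)}} = \frac{15684 - 32797}{-17442 + 39} = - \frac{17113}{-17403} = \left(-17113\right) \left(- \frac{1}{17403}\right) = \frac{17113}{17403}$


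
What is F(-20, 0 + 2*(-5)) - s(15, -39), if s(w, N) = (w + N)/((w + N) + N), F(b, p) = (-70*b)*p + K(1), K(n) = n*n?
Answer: -293987/21 ≈ -13999.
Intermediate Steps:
K(n) = n²
F(b, p) = 1 - 70*b*p (F(b, p) = (-70*b)*p + 1² = -70*b*p + 1 = 1 - 70*b*p)
s(w, N) = (N + w)/(w + 2*N) (s(w, N) = (N + w)/((N + w) + N) = (N + w)/(w + 2*N))
F(-20, 0 + 2*(-5)) - s(15, -39) = (1 - 70*(-20)*(0 + 2*(-5))) - (-39 + 15)/(15 + 2*(-39)) = (1 - 70*(-20)*(0 - 10)) - (-24)/(15 - 78) = (1 - 70*(-20)*(-10)) - (-24)/(-63) = (1 - 14000) - (-1)*(-24)/63 = -13999 - 1*8/21 = -13999 - 8/21 = -293987/21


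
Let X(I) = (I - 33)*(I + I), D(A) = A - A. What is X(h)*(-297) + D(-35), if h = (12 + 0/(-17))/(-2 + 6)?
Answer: 53460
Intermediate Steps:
D(A) = 0
h = 3 (h = (12 + 0*(-1/17))/4 = (12 + 0)*(¼) = 12*(¼) = 3)
X(I) = 2*I*(-33 + I) (X(I) = (-33 + I)*(2*I) = 2*I*(-33 + I))
X(h)*(-297) + D(-35) = (2*3*(-33 + 3))*(-297) + 0 = (2*3*(-30))*(-297) + 0 = -180*(-297) + 0 = 53460 + 0 = 53460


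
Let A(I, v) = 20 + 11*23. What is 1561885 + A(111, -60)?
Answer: 1562158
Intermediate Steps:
A(I, v) = 273 (A(I, v) = 20 + 253 = 273)
1561885 + A(111, -60) = 1561885 + 273 = 1562158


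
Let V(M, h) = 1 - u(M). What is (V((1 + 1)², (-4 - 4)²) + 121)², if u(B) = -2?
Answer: 15376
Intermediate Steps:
V(M, h) = 3 (V(M, h) = 1 - 1*(-2) = 1 + 2 = 3)
(V((1 + 1)², (-4 - 4)²) + 121)² = (3 + 121)² = 124² = 15376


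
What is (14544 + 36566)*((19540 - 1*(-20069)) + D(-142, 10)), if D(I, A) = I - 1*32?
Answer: 2015522850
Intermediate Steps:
D(I, A) = -32 + I (D(I, A) = I - 32 = -32 + I)
(14544 + 36566)*((19540 - 1*(-20069)) + D(-142, 10)) = (14544 + 36566)*((19540 - 1*(-20069)) + (-32 - 142)) = 51110*((19540 + 20069) - 174) = 51110*(39609 - 174) = 51110*39435 = 2015522850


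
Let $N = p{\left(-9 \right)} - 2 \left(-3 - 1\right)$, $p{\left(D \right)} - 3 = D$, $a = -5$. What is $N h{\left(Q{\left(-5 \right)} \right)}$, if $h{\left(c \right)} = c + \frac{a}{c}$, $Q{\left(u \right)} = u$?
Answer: $-8$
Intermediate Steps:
$p{\left(D \right)} = 3 + D$
$N = 2$ ($N = \left(3 - 9\right) - 2 \left(-3 - 1\right) = -6 - -8 = -6 + 8 = 2$)
$h{\left(c \right)} = c - \frac{5}{c}$
$N h{\left(Q{\left(-5 \right)} \right)} = 2 \left(-5 - \frac{5}{-5}\right) = 2 \left(-5 - -1\right) = 2 \left(-5 + 1\right) = 2 \left(-4\right) = -8$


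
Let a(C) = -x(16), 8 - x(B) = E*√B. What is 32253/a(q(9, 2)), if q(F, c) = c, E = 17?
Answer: 10751/20 ≈ 537.55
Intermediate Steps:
x(B) = 8 - 17*√B
a(C) = 60 (a(C) = -(8 - 17*√16) = -(8 - 17*4) = -(8 - 68) = -1*(-60) = 60)
32253/a(q(9, 2)) = 32253/60 = 32253*(1/60) = 10751/20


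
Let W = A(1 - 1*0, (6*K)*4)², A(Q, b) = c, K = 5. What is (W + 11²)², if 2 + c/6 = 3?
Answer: 24649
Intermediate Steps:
c = 6 (c = -12 + 6*3 = -12 + 18 = 6)
A(Q, b) = 6
W = 36 (W = 6² = 36)
(W + 11²)² = (36 + 11²)² = (36 + 121)² = 157² = 24649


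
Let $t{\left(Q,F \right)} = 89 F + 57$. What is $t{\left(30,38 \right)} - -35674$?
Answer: $39113$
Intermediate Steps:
$t{\left(Q,F \right)} = 57 + 89 F$
$t{\left(30,38 \right)} - -35674 = \left(57 + 89 \cdot 38\right) - -35674 = \left(57 + 3382\right) + 35674 = 3439 + 35674 = 39113$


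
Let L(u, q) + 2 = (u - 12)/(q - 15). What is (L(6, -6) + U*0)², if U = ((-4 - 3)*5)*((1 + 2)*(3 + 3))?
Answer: 144/49 ≈ 2.9388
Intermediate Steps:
L(u, q) = -2 + (-12 + u)/(-15 + q) (L(u, q) = -2 + (u - 12)/(q - 15) = -2 + (-12 + u)/(-15 + q))
U = -630 (U = (-7*5)*(3*6) = -35*18 = -630)
(L(6, -6) + U*0)² = ((18 + 6 - 2*(-6))/(-15 - 6) - 630*0)² = ((18 + 6 + 12)/(-21) + 0)² = (-1/21*36 + 0)² = (-12/7 + 0)² = (-12/7)² = 144/49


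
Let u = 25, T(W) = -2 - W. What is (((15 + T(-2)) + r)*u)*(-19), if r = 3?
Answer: -8550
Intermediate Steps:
(((15 + T(-2)) + r)*u)*(-19) = (((15 + (-2 - 1*(-2))) + 3)*25)*(-19) = (((15 + (-2 + 2)) + 3)*25)*(-19) = (((15 + 0) + 3)*25)*(-19) = ((15 + 3)*25)*(-19) = (18*25)*(-19) = 450*(-19) = -8550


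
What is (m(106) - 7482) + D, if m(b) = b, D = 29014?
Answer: 21638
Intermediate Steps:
(m(106) - 7482) + D = (106 - 7482) + 29014 = -7376 + 29014 = 21638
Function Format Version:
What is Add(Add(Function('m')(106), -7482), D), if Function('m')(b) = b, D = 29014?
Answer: 21638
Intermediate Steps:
Add(Add(Function('m')(106), -7482), D) = Add(Add(106, -7482), 29014) = Add(-7376, 29014) = 21638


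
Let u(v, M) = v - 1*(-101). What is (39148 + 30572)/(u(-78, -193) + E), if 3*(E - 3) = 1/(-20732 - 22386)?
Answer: 9018560880/3363203 ≈ 2681.5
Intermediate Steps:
u(v, M) = 101 + v (u(v, M) = v + 101 = 101 + v)
E = 388061/129354 (E = 3 + 1/(3*(-20732 - 22386)) = 3 + (⅓)/(-43118) = 3 + (⅓)*(-1/43118) = 3 - 1/129354 = 388061/129354 ≈ 3.0000)
(39148 + 30572)/(u(-78, -193) + E) = (39148 + 30572)/((101 - 78) + 388061/129354) = 69720/(23 + 388061/129354) = 69720/(3363203/129354) = 69720*(129354/3363203) = 9018560880/3363203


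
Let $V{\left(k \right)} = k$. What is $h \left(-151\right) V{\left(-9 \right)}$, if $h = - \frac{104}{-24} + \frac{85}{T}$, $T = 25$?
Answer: $\frac{52548}{5} \approx 10510.0$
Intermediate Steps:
$h = \frac{116}{15}$ ($h = - \frac{104}{-24} + \frac{85}{25} = \left(-104\right) \left(- \frac{1}{24}\right) + 85 \cdot \frac{1}{25} = \frac{13}{3} + \frac{17}{5} = \frac{116}{15} \approx 7.7333$)
$h \left(-151\right) V{\left(-9 \right)} = \frac{116}{15} \left(-151\right) \left(-9\right) = \left(- \frac{17516}{15}\right) \left(-9\right) = \frac{52548}{5}$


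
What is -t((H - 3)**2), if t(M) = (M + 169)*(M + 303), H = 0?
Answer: -55536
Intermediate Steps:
t(M) = (169 + M)*(303 + M)
-t((H - 3)**2) = -(51207 + ((0 - 3)**2)**2 + 472*(0 - 3)**2) = -(51207 + ((-3)**2)**2 + 472*(-3)**2) = -(51207 + 9**2 + 472*9) = -(51207 + 81 + 4248) = -1*55536 = -55536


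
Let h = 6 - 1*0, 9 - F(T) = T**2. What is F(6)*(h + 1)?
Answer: -189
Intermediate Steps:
F(T) = 9 - T**2
h = 6 (h = 6 + 0 = 6)
F(6)*(h + 1) = (9 - 1*6**2)*(6 + 1) = (9 - 1*36)*7 = (9 - 36)*7 = -27*7 = -189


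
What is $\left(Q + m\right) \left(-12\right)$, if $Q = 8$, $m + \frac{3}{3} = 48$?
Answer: $-660$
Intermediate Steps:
$m = 47$ ($m = -1 + 48 = 47$)
$\left(Q + m\right) \left(-12\right) = \left(8 + 47\right) \left(-12\right) = 55 \left(-12\right) = -660$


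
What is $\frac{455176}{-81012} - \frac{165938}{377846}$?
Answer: $- \frac{23178675019}{3826257519} \approx -6.0578$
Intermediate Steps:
$\frac{455176}{-81012} - \frac{165938}{377846} = 455176 \left(- \frac{1}{81012}\right) - \frac{82969}{188923} = - \frac{113794}{20253} - \frac{82969}{188923} = - \frac{23178675019}{3826257519}$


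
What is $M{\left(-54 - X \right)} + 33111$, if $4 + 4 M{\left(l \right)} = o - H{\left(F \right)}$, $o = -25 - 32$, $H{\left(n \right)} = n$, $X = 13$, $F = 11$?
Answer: $33093$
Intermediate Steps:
$o = -57$
$M{\left(l \right)} = -18$ ($M{\left(l \right)} = -1 + \frac{-57 - 11}{4} = -1 + \frac{1}{4} \left(-68\right) = -1 - 17 = -18$)
$M{\left(-54 - X \right)} + 33111 = -18 + 33111 = 33093$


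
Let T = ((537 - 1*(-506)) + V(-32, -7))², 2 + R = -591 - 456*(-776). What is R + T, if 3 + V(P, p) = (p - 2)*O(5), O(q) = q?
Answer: 1343288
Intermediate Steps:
R = 353263 (R = -2 + (-591 - 456*(-776)) = -2 + (-591 + 353856) = -2 + 353265 = 353263)
V(P, p) = -13 + 5*p (V(P, p) = -3 + (p - 2)*5 = -3 + (-2 + p)*5 = -3 + (-10 + 5*p) = -13 + 5*p)
T = 990025 (T = ((537 - 1*(-506)) + (-13 + 5*(-7)))² = ((537 + 506) + (-13 - 35))² = (1043 - 48)² = 995² = 990025)
R + T = 353263 + 990025 = 1343288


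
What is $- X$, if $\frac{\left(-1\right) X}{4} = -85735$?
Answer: $-342940$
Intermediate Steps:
$X = 342940$ ($X = \left(-4\right) \left(-85735\right) = 342940$)
$- X = \left(-1\right) 342940 = -342940$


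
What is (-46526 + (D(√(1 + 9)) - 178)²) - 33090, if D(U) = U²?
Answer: -51392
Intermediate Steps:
(-46526 + (D(√(1 + 9)) - 178)²) - 33090 = (-46526 + ((√(1 + 9))² - 178)²) - 33090 = (-46526 + ((√10)² - 178)²) - 33090 = (-46526 + (10 - 178)²) - 33090 = (-46526 + (-168)²) - 33090 = (-46526 + 28224) - 33090 = -18302 - 33090 = -51392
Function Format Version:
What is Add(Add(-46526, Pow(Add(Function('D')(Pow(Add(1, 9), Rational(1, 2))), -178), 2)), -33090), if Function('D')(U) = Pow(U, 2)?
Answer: -51392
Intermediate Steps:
Add(Add(-46526, Pow(Add(Function('D')(Pow(Add(1, 9), Rational(1, 2))), -178), 2)), -33090) = Add(Add(-46526, Pow(Add(Pow(Pow(Add(1, 9), Rational(1, 2)), 2), -178), 2)), -33090) = Add(Add(-46526, Pow(Add(Pow(Pow(10, Rational(1, 2)), 2), -178), 2)), -33090) = Add(Add(-46526, Pow(Add(10, -178), 2)), -33090) = Add(Add(-46526, Pow(-168, 2)), -33090) = Add(Add(-46526, 28224), -33090) = Add(-18302, -33090) = -51392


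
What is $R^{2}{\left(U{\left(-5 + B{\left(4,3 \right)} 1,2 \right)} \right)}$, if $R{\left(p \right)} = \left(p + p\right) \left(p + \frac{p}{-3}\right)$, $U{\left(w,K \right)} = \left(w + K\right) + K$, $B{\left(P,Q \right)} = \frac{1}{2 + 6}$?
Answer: $\frac{2401}{2304} \approx 1.0421$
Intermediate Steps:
$B{\left(P,Q \right)} = \frac{1}{8}$
$U{\left(w,K \right)} = w + 2 K$ ($U{\left(w,K \right)} = \left(K + w\right) + K = w + 2 K$)
$R{\left(p \right)} = \frac{4 p^{2}}{3}$ ($R{\left(p \right)} = 2 p \left(p + p \left(- \frac{1}{3}\right)\right) = 2 p \left(p - \frac{p}{3}\right) = 2 p \frac{2 p}{3} = \frac{4 p^{2}}{3}$)
$R^{2}{\left(U{\left(-5 + B{\left(4,3 \right)} 1,2 \right)} \right)} = \left(\frac{4 \left(\left(-5 + \frac{1}{8} \cdot 1\right) + 2 \cdot 2\right)^{2}}{3}\right)^{2} = \left(\frac{4 \left(\left(-5 + \frac{1}{8}\right) + 4\right)^{2}}{3}\right)^{2} = \left(\frac{4 \left(- \frac{39}{8} + 4\right)^{2}}{3}\right)^{2} = \left(\frac{4 \left(- \frac{7}{8}\right)^{2}}{3}\right)^{2} = \left(\frac{4}{3} \cdot \frac{49}{64}\right)^{2} = \left(\frac{49}{48}\right)^{2} = \frac{2401}{2304}$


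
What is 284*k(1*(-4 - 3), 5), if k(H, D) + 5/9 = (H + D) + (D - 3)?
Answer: -1420/9 ≈ -157.78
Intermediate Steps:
k(H, D) = -32/9 + H + 2*D (k(H, D) = -5/9 + ((H + D) + (D - 3)) = -5/9 + ((D + H) + (-3 + D)) = -5/9 + (-3 + H + 2*D) = -32/9 + H + 2*D)
284*k(1*(-4 - 3), 5) = 284*(-32/9 + 1*(-4 - 3) + 2*5) = 284*(-32/9 + 1*(-7) + 10) = 284*(-32/9 - 7 + 10) = 284*(-5/9) = -1420/9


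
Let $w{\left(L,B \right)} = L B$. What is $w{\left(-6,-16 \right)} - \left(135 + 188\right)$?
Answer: $-227$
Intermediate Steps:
$w{\left(L,B \right)} = B L$
$w{\left(-6,-16 \right)} - \left(135 + 188\right) = \left(-16\right) \left(-6\right) - \left(135 + 188\right) = 96 - 323 = -227$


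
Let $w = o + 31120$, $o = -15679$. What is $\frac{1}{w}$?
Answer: $\frac{1}{15441} \approx 6.4763 \cdot 10^{-5}$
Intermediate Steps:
$w = 15441$ ($w = -15679 + 31120 = 15441$)
$\frac{1}{w} = \frac{1}{15441}$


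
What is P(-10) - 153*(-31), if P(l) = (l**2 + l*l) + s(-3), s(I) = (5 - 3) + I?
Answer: 4942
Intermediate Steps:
s(I) = 2 + I
P(l) = -1 + 2*l**2 (P(l) = (l**2 + l*l) + (2 - 3) = (l**2 + l**2) - 1 = 2*l**2 - 1 = -1 + 2*l**2)
P(-10) - 153*(-31) = (-1 + 2*(-10)**2) - 153*(-31) = (-1 + 2*100) + 4743 = (-1 + 200) + 4743 = 199 + 4743 = 4942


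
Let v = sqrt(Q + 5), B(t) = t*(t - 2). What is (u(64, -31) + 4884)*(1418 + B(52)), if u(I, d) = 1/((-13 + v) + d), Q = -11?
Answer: 19054730156/971 - 2009*I*sqrt(6)/971 ≈ 1.9624e+7 - 5.068*I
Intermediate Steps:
B(t) = t*(-2 + t)
v = I*sqrt(6) (v = sqrt(-11 + 5) = sqrt(-6) = I*sqrt(6) ≈ 2.4495*I)
u(I, d) = 1/(-13 + d + I*sqrt(6)) (u(I, d) = 1/((-13 + I*sqrt(6)) + d) = 1/(-13 + d + I*sqrt(6)))
(u(64, -31) + 4884)*(1418 + B(52)) = (1/(-13 - 31 + I*sqrt(6)) + 4884)*(1418 + 52*(-2 + 52)) = (1/(-44 + I*sqrt(6)) + 4884)*(1418 + 52*50) = (4884 + 1/(-44 + I*sqrt(6)))*(1418 + 2600) = (4884 + 1/(-44 + I*sqrt(6)))*4018 = 19623912 + 4018/(-44 + I*sqrt(6))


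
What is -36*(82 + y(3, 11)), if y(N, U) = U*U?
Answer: -7308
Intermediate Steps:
y(N, U) = U**2
-36*(82 + y(3, 11)) = -36*(82 + 11**2) = -36*(82 + 121) = -36*203 = -7308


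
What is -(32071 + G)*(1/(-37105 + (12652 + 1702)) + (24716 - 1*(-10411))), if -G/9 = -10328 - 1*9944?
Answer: -171438087965144/22751 ≈ -7.5354e+9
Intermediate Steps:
G = 182448 (G = -9*(-10328 - 1*9944) = -9*(-10328 - 9944) = -9*(-20272) = 182448)
-(32071 + G)*(1/(-37105 + (12652 + 1702)) + (24716 - 1*(-10411))) = -(32071 + 182448)*(1/(-37105 + (12652 + 1702)) + (24716 - 1*(-10411))) = -214519*(1/(-37105 + 14354) + (24716 + 10411)) = -214519*(1/(-22751) + 35127) = -214519*(-1/22751 + 35127) = -214519*799174376/22751 = -1*171438087965144/22751 = -171438087965144/22751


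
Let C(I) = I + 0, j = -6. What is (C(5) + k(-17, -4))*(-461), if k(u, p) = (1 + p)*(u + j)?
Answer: -34114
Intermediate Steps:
k(u, p) = (1 + p)*(-6 + u) (k(u, p) = (1 + p)*(u - 6) = (1 + p)*(-6 + u))
C(I) = I
(C(5) + k(-17, -4))*(-461) = (5 + (-6 - 17 - 6*(-4) - 4*(-17)))*(-461) = (5 + (-6 - 17 + 24 + 68))*(-461) = (5 + 69)*(-461) = 74*(-461) = -34114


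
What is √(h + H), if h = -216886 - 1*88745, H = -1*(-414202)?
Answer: √108571 ≈ 329.50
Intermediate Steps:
H = 414202
h = -305631 (h = -216886 - 88745 = -305631)
√(h + H) = √(-305631 + 414202) = √108571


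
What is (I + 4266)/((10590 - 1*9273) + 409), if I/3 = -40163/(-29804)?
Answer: 127264353/51441704 ≈ 2.4740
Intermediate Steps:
I = 120489/29804 (I = 3*(-40163/(-29804)) = 3*(-40163*(-1/29804)) = 3*(40163/29804) = 120489/29804 ≈ 4.0427)
(I + 4266)/((10590 - 1*9273) + 409) = (120489/29804 + 4266)/((10590 - 1*9273) + 409) = 127264353/(29804*((10590 - 9273) + 409)) = 127264353/(29804*(1317 + 409)) = (127264353/29804)/1726 = (127264353/29804)*(1/1726) = 127264353/51441704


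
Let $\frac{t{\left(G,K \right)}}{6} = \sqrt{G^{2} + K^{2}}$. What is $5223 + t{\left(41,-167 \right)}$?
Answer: $5223 + 6 \sqrt{29570} \approx 6254.8$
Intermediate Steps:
$t{\left(G,K \right)} = 6 \sqrt{G^{2} + K^{2}}$
$5223 + t{\left(41,-167 \right)} = 5223 + 6 \sqrt{41^{2} + \left(-167\right)^{2}} = 5223 + 6 \sqrt{1681 + 27889} = 5223 + 6 \sqrt{29570}$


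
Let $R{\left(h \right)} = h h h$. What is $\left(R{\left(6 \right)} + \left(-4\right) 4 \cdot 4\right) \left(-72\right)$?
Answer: $-10944$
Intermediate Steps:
$R{\left(h \right)} = h^{3}$ ($R{\left(h \right)} = h^{2} h = h^{3}$)
$\left(R{\left(6 \right)} + \left(-4\right) 4 \cdot 4\right) \left(-72\right) = \left(6^{3} + \left(-4\right) 4 \cdot 4\right) \left(-72\right) = \left(216 - 64\right) \left(-72\right) = 152 \left(-72\right) = -10944$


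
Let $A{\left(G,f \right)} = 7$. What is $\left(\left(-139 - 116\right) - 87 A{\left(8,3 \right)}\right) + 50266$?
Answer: $49402$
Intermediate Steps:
$\left(\left(-139 - 116\right) - 87 A{\left(8,3 \right)}\right) + 50266 = \left(\left(-139 - 116\right) - 609\right) + 50266 = \left(-255 - 609\right) + 50266 = -864 + 50266 = 49402$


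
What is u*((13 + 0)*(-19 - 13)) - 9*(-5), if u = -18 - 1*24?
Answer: 17517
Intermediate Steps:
u = -42 (u = -18 - 24 = -42)
u*((13 + 0)*(-19 - 13)) - 9*(-5) = -42*(13 + 0)*(-19 - 13) - 9*(-5) = -546*(-32) + 45 = -42*(-416) + 45 = 17472 + 45 = 17517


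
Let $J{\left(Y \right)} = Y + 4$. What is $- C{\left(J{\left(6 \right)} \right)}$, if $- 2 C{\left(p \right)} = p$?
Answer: $5$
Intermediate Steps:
$J{\left(Y \right)} = 4 + Y$
$C{\left(p \right)} = - \frac{p}{2}$
$- C{\left(J{\left(6 \right)} \right)} = - \frac{\left(-1\right) \left(4 + 6\right)}{2} = - \frac{\left(-1\right) 10}{2} = \left(-1\right) \left(-5\right) = 5$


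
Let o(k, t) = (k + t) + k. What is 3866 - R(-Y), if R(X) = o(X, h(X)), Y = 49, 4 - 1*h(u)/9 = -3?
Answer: 3901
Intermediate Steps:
h(u) = 63 (h(u) = 36 - 9*(-3) = 36 + 27 = 63)
o(k, t) = t + 2*k
R(X) = 63 + 2*X
3866 - R(-Y) = 3866 - (63 + 2*(-1*49)) = 3866 - (63 + 2*(-49)) = 3866 - (63 - 98) = 3866 - 1*(-35) = 3866 + 35 = 3901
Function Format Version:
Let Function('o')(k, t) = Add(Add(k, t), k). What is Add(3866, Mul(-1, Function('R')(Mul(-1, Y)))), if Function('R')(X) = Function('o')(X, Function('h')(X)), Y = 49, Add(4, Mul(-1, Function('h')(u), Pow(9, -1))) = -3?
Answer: 3901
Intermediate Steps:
Function('h')(u) = 63 (Function('h')(u) = Add(36, Mul(-9, -3)) = Add(36, 27) = 63)
Function('o')(k, t) = Add(t, Mul(2, k))
Function('R')(X) = Add(63, Mul(2, X))
Add(3866, Mul(-1, Function('R')(Mul(-1, Y)))) = Add(3866, Mul(-1, Add(63, Mul(2, Mul(-1, 49))))) = Add(3866, Mul(-1, Add(63, Mul(2, -49)))) = Add(3866, Mul(-1, Add(63, -98))) = Add(3866, Mul(-1, -35)) = Add(3866, 35) = 3901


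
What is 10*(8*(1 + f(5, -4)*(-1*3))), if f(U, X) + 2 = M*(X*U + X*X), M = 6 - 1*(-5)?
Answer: 11120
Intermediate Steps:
M = 11 (M = 6 + 5 = 11)
f(U, X) = -2 + 11*X² + 11*U*X (f(U, X) = -2 + 11*(X*U + X*X) = -2 + 11*(U*X + X²) = -2 + 11*(X² + U*X) = -2 + (11*X² + 11*U*X) = -2 + 11*X² + 11*U*X)
10*(8*(1 + f(5, -4)*(-1*3))) = 10*(8*(1 + (-2 + 11*(-4)² + 11*5*(-4))*(-1*3))) = 10*(8*(1 + (-2 + 11*16 - 220)*(-3))) = 10*(8*(1 + (-2 + 176 - 220)*(-3))) = 10*(8*(1 - 46*(-3))) = 10*(8*(1 + 138)) = 10*(8*139) = 10*1112 = 11120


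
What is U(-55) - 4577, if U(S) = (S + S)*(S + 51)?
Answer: -4137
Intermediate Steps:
U(S) = 2*S*(51 + S) (U(S) = (2*S)*(51 + S) = 2*S*(51 + S))
U(-55) - 4577 = 2*(-55)*(51 - 55) - 4577 = 2*(-55)*(-4) - 4577 = 440 - 4577 = -4137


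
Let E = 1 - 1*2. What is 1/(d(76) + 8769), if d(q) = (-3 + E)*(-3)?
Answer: 1/8781 ≈ 0.00011388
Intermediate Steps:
E = -1 (E = 1 - 2 = -1)
d(q) = 12 (d(q) = (-3 - 1)*(-3) = -4*(-3) = 12)
1/(d(76) + 8769) = 1/(12 + 8769) = 1/8781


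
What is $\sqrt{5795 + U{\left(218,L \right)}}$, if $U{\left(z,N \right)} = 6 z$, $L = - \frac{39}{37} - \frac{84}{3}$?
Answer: $\sqrt{7103} \approx 84.279$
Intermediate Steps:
$L = - \frac{1075}{37}$ ($L = \left(-39\right) \frac{1}{37} - 28 = - \frac{39}{37} - 28 = - \frac{1075}{37} \approx -29.054$)
$\sqrt{5795 + U{\left(218,L \right)}} = \sqrt{5795 + 6 \cdot 218} = \sqrt{5795 + 1308} = \sqrt{7103}$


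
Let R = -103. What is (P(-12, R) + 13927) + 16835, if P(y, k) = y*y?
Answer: 30906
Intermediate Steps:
P(y, k) = y**2
(P(-12, R) + 13927) + 16835 = ((-12)**2 + 13927) + 16835 = (144 + 13927) + 16835 = 14071 + 16835 = 30906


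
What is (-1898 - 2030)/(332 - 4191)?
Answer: 3928/3859 ≈ 1.0179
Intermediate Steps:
(-1898 - 2030)/(332 - 4191) = -3928/(-3859) = -3928*(-1/3859) = 3928/3859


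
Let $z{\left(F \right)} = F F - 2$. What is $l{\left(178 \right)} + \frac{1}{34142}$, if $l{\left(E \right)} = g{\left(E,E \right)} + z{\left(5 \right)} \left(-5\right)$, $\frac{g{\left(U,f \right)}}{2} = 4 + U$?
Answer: $\frac{8501359}{34142} \approx 249.0$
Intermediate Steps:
$g{\left(U,f \right)} = 8 + 2 U$ ($g{\left(U,f \right)} = 2 \left(4 + U\right) = 8 + 2 U$)
$z{\left(F \right)} = -2 + F^{2}$ ($z{\left(F \right)} = F^{2} - 2 = -2 + F^{2}$)
$l{\left(E \right)} = -107 + 2 E$ ($l{\left(E \right)} = \left(8 + 2 E\right) + \left(-2 + 5^{2}\right) \left(-5\right) = \left(8 + 2 E\right) + \left(-2 + 25\right) \left(-5\right) = \left(8 + 2 E\right) + 23 \left(-5\right) = \left(8 + 2 E\right) - 115 = -107 + 2 E$)
$l{\left(178 \right)} + \frac{1}{34142} = \left(-107 + 2 \cdot 178\right) + \frac{1}{34142} = \left(-107 + 356\right) + \frac{1}{34142} = 249 + \frac{1}{34142} = \frac{8501359}{34142}$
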